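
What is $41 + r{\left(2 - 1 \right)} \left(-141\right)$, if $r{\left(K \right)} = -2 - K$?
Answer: $464$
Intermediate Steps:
$41 + r{\left(2 - 1 \right)} \left(-141\right) = 41 + \left(-2 - \left(2 - 1\right)\right) \left(-141\right) = 41 + \left(-2 - 1\right) \left(-141\right) = 41 - -423 = 41 + 423 = 464$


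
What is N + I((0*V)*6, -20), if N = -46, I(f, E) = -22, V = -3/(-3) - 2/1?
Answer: -68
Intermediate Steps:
V = -1 (V = -3*(-⅓) - 2*1 = 1 - 2 = -1)
N + I((0*V)*6, -20) = -46 - 22 = -68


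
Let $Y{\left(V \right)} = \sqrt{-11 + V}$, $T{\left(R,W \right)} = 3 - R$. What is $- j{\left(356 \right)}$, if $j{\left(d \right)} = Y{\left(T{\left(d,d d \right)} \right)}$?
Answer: $- 2 i \sqrt{91} \approx - 19.079 i$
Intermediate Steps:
$j{\left(d \right)} = \sqrt{-8 - d}$ ($j{\left(d \right)} = \sqrt{-11 - \left(-3 + d\right)} = \sqrt{-8 - d}$)
$- j{\left(356 \right)} = - \sqrt{-8 - 356} = - \sqrt{-364} = - 2 i \sqrt{91}$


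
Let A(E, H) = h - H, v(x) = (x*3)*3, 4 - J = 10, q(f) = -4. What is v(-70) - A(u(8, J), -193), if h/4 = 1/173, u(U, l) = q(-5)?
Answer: -142383/173 ≈ -823.02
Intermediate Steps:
J = -6 (J = 4 - 1*10 = 4 - 10 = -6)
v(x) = 9*x (v(x) = (3*x)*3 = 9*x)
u(U, l) = -4
h = 4/173 ≈ 0.023121
A(E, H) = 4/173 - H
v(-70) - A(u(8, J), -193) = 9*(-70) - (4/173 - 1*(-193)) = -630 - (4/173 + 193) = -630 - 1*33393/173 = -630 - 33393/173 = -142383/173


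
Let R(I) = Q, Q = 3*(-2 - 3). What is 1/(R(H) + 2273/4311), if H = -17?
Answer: -4311/62392 ≈ -0.069095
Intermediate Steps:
Q = -15 (Q = 3*(-5) = -15)
R(I) = -15
1/(R(H) + 2273/4311) = 1/(-15 + 2273/4311) = 1/(-62392/4311) = -4311/62392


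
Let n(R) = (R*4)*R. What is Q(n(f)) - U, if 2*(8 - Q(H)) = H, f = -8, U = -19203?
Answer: 19083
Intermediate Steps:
n(R) = 4*R**2 (n(R) = (4*R)*R = 4*R**2)
Q(H) = 8 - H/2
Q(n(f)) - U = (8 - 2*(-8)**2) - 1*(-19203) = (8 - 2*64) + 19203 = (8 - 1/2*256) + 19203 = (8 - 128) + 19203 = -120 + 19203 = 19083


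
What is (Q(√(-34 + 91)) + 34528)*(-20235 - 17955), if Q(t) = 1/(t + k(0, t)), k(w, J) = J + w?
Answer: -1318624320 - 335*√57 ≈ -1.3186e+9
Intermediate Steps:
Q(t) = 1/(2*t) (Q(t) = 1/(t + (t + 0)) = 1/(t + t) = 1/(2*t))
(Q(√(-34 + 91)) + 34528)*(-20235 - 17955) = (1/(2*(√(-34 + 91))) + 34528)*(-20235 - 17955) = (1/(2*(√57)) + 34528)*(-38190) = ((√57/57)/2 + 34528)*(-38190) = (√57/114 + 34528)*(-38190) = (34528 + √57/114)*(-38190) = -1318624320 - 335*√57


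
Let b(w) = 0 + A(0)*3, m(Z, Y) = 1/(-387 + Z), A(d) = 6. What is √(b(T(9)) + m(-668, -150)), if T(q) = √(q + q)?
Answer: √20033395/1055 ≈ 4.2425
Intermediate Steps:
T(q) = √2*√q (T(q) = √(2*q) = √2*√q)
b(w) = 18 (b(w) = 0 + 6*3 = 0 + 18 = 18)
√(b(T(9)) + m(-668, -150)) = √(18 + 1/(-387 - 668)) = √(18 + 1/(-1055)) = √(18 - 1/1055) = √(18989/1055) = √20033395/1055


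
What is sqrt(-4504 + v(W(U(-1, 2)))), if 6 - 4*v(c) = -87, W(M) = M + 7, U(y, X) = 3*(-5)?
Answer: I*sqrt(17923)/2 ≈ 66.938*I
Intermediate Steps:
U(y, X) = -15
W(M) = 7 + M
v(c) = 93/4 (v(c) = 3/2 - 1/4*(-87) = 3/2 + 87/4 = 93/4)
sqrt(-4504 + v(W(U(-1, 2)))) = sqrt(-4504 + 93/4) = sqrt(-17923/4) = I*sqrt(17923)/2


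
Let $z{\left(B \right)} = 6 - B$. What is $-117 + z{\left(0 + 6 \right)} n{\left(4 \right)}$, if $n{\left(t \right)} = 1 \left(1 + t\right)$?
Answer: $-117$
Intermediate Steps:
$n{\left(t \right)} = 1 + t$
$-117 + z{\left(0 + 6 \right)} n{\left(4 \right)} = -117 + \left(6 - \left(0 + 6\right)\right) \left(1 + 4\right) = -117 + \left(6 - 6\right) 5 = -117 + 0 \cdot 5 = -117 + 0 = -117$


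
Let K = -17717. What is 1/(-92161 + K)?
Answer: -1/109878 ≈ -9.1010e-6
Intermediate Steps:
1/(-92161 + K) = 1/(-92161 - 17717) = 1/(-109878) = -1/109878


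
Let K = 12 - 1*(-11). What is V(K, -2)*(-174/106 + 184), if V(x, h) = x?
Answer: 222295/53 ≈ 4194.2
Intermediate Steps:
K = 23 (K = 12 + 11 = 23)
V(K, -2)*(-174/106 + 184) = 23*(-174/106 + 184) = 23*(-174*1/106 + 184) = 23*(-87/53 + 184) = 23*(9665/53) = 222295/53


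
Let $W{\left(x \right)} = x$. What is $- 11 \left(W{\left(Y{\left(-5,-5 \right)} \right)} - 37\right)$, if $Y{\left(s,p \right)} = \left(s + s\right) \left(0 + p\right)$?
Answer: $-143$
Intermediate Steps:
$Y{\left(s,p \right)} = 2 p s$ ($Y{\left(s,p \right)} = 2 s p = 2 p s$)
$- 11 \left(W{\left(Y{\left(-5,-5 \right)} \right)} - 37\right) = - 11 \left(2 \left(-5\right) \left(-5\right) - 37\right) = - 11 \left(50 - 37\right) = \left(-11\right) 13 = -143$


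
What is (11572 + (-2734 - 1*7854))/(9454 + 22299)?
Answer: 984/31753 ≈ 0.030989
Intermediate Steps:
(11572 + (-2734 - 1*7854))/(9454 + 22299) = (11572 + (-2734 - 7854))/31753 = (11572 - 10588)*(1/31753) = 984*(1/31753) = 984/31753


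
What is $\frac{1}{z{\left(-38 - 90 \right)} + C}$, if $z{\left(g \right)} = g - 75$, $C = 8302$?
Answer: $\frac{1}{8099} \approx 0.00012347$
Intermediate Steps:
$z{\left(g \right)} = -75 + g$
$\frac{1}{z{\left(-38 - 90 \right)} + C} = \frac{1}{\left(-75 - 128\right) + 8302} = \frac{1}{-203 + 8302} = \frac{1}{8099}$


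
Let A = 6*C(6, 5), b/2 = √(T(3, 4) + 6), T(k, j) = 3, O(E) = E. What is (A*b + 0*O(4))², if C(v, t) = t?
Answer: 32400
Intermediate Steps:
b = 6 (b = 2*√(3 + 6) = 2*√9 = 2*3 = 6)
A = 30 (A = 6*5 = 30)
(A*b + 0*O(4))² = (30*6 + 0*4)² = (180 + 0)² = 180² = 32400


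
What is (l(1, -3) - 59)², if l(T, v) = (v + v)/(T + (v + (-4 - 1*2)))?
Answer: 54289/16 ≈ 3393.1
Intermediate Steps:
l(T, v) = 2*v/(-6 + T + v) (l(T, v) = (2*v)/(T + (v + (-4 - 2))) = (2*v)/(T + (v - 6)) = (2*v)/(T + (-6 + v)) = (2*v)/(-6 + T + v) = 2*v/(-6 + T + v))
(l(1, -3) - 59)² = (2*(-3)/(-6 + 1 - 3) - 59)² = (2*(-3)/(-8) - 59)² = (2*(-3)*(-⅛) - 59)² = (¾ - 59)² = (-233/4)² = 54289/16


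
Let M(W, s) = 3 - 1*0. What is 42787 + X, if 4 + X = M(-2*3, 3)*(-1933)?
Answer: 36984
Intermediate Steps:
M(W, s) = 3 (M(W, s) = 3 + 0 = 3)
X = -5803 (X = -4 + 3*(-1933) = -4 - 5799 = -5803)
42787 + X = 42787 - 5803 = 36984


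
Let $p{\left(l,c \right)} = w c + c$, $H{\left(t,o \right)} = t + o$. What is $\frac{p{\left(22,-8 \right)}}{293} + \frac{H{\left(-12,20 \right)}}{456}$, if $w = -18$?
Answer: $\frac{8045}{16701} \approx 0.48171$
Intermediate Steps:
$H{\left(t,o \right)} = o + t$
$p{\left(l,c \right)} = - 17 c$ ($p{\left(l,c \right)} = - 18 c + c = - 17 c$)
$\frac{p{\left(22,-8 \right)}}{293} + \frac{H{\left(-12,20 \right)}}{456} = \frac{\left(-17\right) \left(-8\right)}{293} + \frac{20 - 12}{456} = 136 \cdot \frac{1}{293} + 8 \cdot \frac{1}{456} = \frac{136}{293} + \frac{1}{57} = \frac{8045}{16701}$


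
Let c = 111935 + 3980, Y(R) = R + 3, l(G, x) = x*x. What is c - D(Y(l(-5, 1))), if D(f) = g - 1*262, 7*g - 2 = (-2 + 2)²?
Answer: 813237/7 ≈ 1.1618e+5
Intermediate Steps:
l(G, x) = x²
g = 2/7 (g = 2/7 + (-2 + 2)²/7 = 2/7 + (⅐)*0² = 2/7 + (⅐)*0 = 2/7 + 0 = 2/7 ≈ 0.28571)
Y(R) = 3 + R
D(f) = -1832/7 (D(f) = 2/7 - 1*262 = 2/7 - 262 = -1832/7)
c = 115915
c - D(Y(l(-5, 1))) = 115915 - 1*(-1832/7) = 115915 + 1832/7 = 813237/7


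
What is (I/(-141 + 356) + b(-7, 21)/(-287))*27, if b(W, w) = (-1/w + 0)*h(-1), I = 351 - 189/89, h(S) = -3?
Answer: 336745701/7688443 ≈ 43.799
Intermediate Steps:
I = 31050/89 (I = 351 - 189*1/89 = 351 - 189/89 = 31050/89 ≈ 348.88)
b(W, w) = 3/w (b(W, w) = (-1/w + 0)*(-3) = -1/w*(-3) = 3/w)
(I/(-141 + 356) + b(-7, 21)/(-287))*27 = (31050/(89*(-141 + 356)) + (3/21)/(-287))*27 = ((31050/89)/215 + (3*(1/21))*(-1/287))*27 = ((31050/89)*(1/215) + (⅐)*(-1/287))*27 = (6210/3827 - 1/2009)*27 = (12472063/7688443)*27 = 336745701/7688443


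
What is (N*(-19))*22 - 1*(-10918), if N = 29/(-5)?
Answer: 66712/5 ≈ 13342.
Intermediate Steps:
N = -29/5 (N = 29*(-1/5) = -29/5 ≈ -5.8000)
(N*(-19))*22 - 1*(-10918) = -29/5*(-19)*22 - 1*(-10918) = (551/5)*22 + 10918 = 12122/5 + 10918 = 66712/5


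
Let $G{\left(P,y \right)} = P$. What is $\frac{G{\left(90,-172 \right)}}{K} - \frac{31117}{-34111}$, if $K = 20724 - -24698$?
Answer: $\frac{708233182}{774694921} \approx 0.91421$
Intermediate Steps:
$K = 45422$ ($K = 20724 + 24698 = 45422$)
$\frac{G{\left(90,-172 \right)}}{K} - \frac{31117}{-34111} = \frac{90}{45422} - \frac{31117}{-34111} = 90 \cdot \frac{1}{45422} - - \frac{31117}{34111} = \frac{45}{22711} + \frac{31117}{34111} = \frac{708233182}{774694921}$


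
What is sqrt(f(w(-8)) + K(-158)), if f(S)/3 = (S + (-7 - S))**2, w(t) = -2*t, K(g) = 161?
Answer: 2*sqrt(77) ≈ 17.550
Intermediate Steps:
f(S) = 147 (f(S) = 3*(S + (-7 - S))**2 = 3*(-7)**2 = 3*49 = 147)
sqrt(f(w(-8)) + K(-158)) = sqrt(147 + 161) = sqrt(308) = 2*sqrt(77)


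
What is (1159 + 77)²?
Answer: 1527696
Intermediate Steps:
(1159 + 77)² = 1236² = 1527696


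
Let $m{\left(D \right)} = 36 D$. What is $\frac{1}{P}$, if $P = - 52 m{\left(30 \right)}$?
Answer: $- \frac{1}{56160} \approx -1.7806 \cdot 10^{-5}$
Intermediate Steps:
$P = -56160$ ($P = - 52 \cdot 36 \cdot 30 = \left(-52\right) 1080 = -56160$)
$\frac{1}{P} = \frac{1}{-56160} = - \frac{1}{56160}$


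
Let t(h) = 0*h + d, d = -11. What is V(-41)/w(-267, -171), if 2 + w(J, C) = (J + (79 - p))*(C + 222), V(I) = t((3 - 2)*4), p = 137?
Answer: 1/1507 ≈ 0.00066357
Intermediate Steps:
t(h) = -11 (t(h) = 0*h - 11 = 0 - 11 = -11)
V(I) = -11
w(J, C) = -2 + (-58 + J)*(222 + C) (w(J, C) = -2 + (J + (79 - 1*137))*(C + 222) = -2 + (J + (79 - 137))*(222 + C) = -2 + (J - 58)*(222 + C) = -2 + (-58 + J)*(222 + C))
V(-41)/w(-267, -171) = -11/(-12878 - 58*(-171) + 222*(-267) - 171*(-267)) = -11/(-12878 + 9918 - 59274 + 45657) = -11/(-16577) = -11*(-1/16577) = 1/1507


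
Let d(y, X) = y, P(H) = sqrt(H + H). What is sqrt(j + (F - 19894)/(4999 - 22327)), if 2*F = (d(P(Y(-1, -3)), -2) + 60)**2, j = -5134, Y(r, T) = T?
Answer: sqrt(-266831565 - 180*I*sqrt(6))/228 ≈ 5.9192e-5 - 71.645*I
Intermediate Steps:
P(H) = sqrt(2)*sqrt(H) (P(H) = sqrt(2*H) = sqrt(2)*sqrt(H))
F = (60 + I*sqrt(6))**2/2 (F = (sqrt(2)*sqrt(-3) + 60)**2/2 = (sqrt(2)*(I*sqrt(3)) + 60)**2/2 = (I*sqrt(6) + 60)**2/2 = (60 + I*sqrt(6))**2/2 ≈ 1797.0 + 146.97*I)
sqrt(j + (F - 19894)/(4999 - 22327)) = sqrt(-5134 + ((1797 + 60*I*sqrt(6)) - 19894)/(4999 - 22327)) = sqrt(-5134 + (-18097 + 60*I*sqrt(6))/(-17328)) = sqrt(-5134 + (-18097 + 60*I*sqrt(6))*(-1/17328)) = sqrt(-5134 + (18097/17328 - 5*I*sqrt(6)/1444)) = sqrt(-88943855/17328 - 5*I*sqrt(6)/1444)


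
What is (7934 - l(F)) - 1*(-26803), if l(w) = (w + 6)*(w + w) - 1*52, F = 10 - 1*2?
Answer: 34565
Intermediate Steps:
F = 8 (F = 10 - 2 = 8)
l(w) = -52 + 2*w*(6 + w) (l(w) = (6 + w)*(2*w) - 52 = 2*w*(6 + w) - 52 = -52 + 2*w*(6 + w))
(7934 - l(F)) - 1*(-26803) = (7934 - (-52 + 2*8**2 + 12*8)) - 1*(-26803) = (7934 - (-52 + 2*64 + 96)) + 26803 = (7934 - (-52 + 128 + 96)) + 26803 = (7934 - 1*172) + 26803 = (7934 - 172) + 26803 = 7762 + 26803 = 34565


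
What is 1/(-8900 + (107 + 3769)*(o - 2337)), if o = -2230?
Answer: -1/17710592 ≈ -5.6463e-8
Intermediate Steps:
1/(-8900 + (107 + 3769)*(o - 2337)) = 1/(-8900 + (107 + 3769)*(-2230 - 2337)) = 1/(-8900 + 3876*(-4567)) = 1/(-8900 - 17701692) = 1/(-17710592) = -1/17710592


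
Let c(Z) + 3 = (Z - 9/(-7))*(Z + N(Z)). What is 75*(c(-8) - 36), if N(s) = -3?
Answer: 18300/7 ≈ 2614.3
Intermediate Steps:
c(Z) = -3 + (-3 + Z)*(9/7 + Z) (c(Z) = -3 + (Z - 9/(-7))*(Z - 3) = -3 + (Z - 9*(-⅐))*(-3 + Z) = -3 + (Z + 9/7)*(-3 + Z) = -3 + (9/7 + Z)*(-3 + Z) = -3 + (-3 + Z)*(9/7 + Z))
75*(c(-8) - 36) = 75*((-48/7 + (-8)² - 12/7*(-8)) - 36) = 75*((-48/7 + 64 + 96/7) - 36) = 75*(496/7 - 36) = 75*(244/7) = 18300/7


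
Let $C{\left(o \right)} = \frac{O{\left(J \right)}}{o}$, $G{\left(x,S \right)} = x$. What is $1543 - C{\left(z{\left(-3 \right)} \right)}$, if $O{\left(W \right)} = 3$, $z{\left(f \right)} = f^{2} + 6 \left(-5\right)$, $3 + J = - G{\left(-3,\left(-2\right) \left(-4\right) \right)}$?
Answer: $\frac{10802}{7} \approx 1543.1$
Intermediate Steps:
$J = 0$ ($J = -3 - -3 = -3 + 3 = 0$)
$z{\left(f \right)} = -30 + f^{2}$ ($z{\left(f \right)} = f^{2} - 30 = -30 + f^{2}$)
$C{\left(o \right)} = \frac{3}{o}$
$1543 - C{\left(z{\left(-3 \right)} \right)} = 1543 - \frac{3}{-30 + \left(-3\right)^{2}} = 1543 - \frac{3}{-30 + 9} = 1543 - \frac{3}{-21} = 1543 - 3 \left(- \frac{1}{21}\right) = 1543 - - \frac{1}{7} = 1543 + \frac{1}{7} = \frac{10802}{7}$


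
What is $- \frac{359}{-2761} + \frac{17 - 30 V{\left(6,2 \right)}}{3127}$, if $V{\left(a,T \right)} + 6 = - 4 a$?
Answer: $\frac{3654430}{8633647} \approx 0.42328$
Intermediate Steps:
$V{\left(a,T \right)} = -6 - 4 a$
$- \frac{359}{-2761} + \frac{17 - 30 V{\left(6,2 \right)}}{3127} = - \frac{359}{-2761} + \frac{17 - 30 \left(-6 - 24\right)}{3127} = \left(-359\right) \left(- \frac{1}{2761}\right) + \left(17 - 30 \left(-6 - 24\right)\right) \frac{1}{3127} = \frac{359}{2761} + \left(17 - -900\right) \frac{1}{3127} = \frac{359}{2761} + \left(17 + 900\right) \frac{1}{3127} = \frac{359}{2761} + 917 \cdot \frac{1}{3127} = \frac{359}{2761} + \frac{917}{3127} = \frac{3654430}{8633647}$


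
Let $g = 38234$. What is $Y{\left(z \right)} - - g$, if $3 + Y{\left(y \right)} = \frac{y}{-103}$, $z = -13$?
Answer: $\frac{3937806}{103} \approx 38231.0$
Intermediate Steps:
$Y{\left(y \right)} = -3 - \frac{y}{103}$ ($Y{\left(y \right)} = -3 + \frac{y}{-103} = -3 + y \left(- \frac{1}{103}\right) = -3 - \frac{y}{103}$)
$Y{\left(z \right)} - - g = \left(-3 - - \frac{13}{103}\right) - \left(-1\right) 38234 = \left(-3 + \frac{13}{103}\right) - -38234 = - \frac{296}{103} + 38234 = \frac{3937806}{103}$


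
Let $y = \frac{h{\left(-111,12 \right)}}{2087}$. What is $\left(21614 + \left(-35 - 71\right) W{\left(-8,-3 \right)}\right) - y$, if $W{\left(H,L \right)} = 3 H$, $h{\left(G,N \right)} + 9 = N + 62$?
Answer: $\frac{50417681}{2087} \approx 24158.0$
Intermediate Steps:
$h{\left(G,N \right)} = 53 + N$ ($h{\left(G,N \right)} = -9 + \left(N + 62\right) = -9 + \left(62 + N\right) = 53 + N$)
$y = \frac{65}{2087}$ ($y = \frac{53 + 12}{2087} = 65 \cdot \frac{1}{2087} = \frac{65}{2087} \approx 0.031145$)
$\left(21614 + \left(-35 - 71\right) W{\left(-8,-3 \right)}\right) - y = \left(21614 + \left(-35 - 71\right) 3 \left(-8\right)\right) - \frac{65}{2087} = \left(21614 - -2544\right) - \frac{65}{2087} = \left(21614 + 2544\right) - \frac{65}{2087} = 24158 - \frac{65}{2087} = \frac{50417681}{2087}$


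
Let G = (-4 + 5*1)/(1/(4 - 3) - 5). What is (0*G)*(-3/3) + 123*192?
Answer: 23616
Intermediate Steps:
G = -¼ (G = (-4 + 5)/(1/1 - 5) = 1/(1 - 5) = 1/(-4) = 1*(-¼) = -¼ ≈ -0.25000)
(0*G)*(-3/3) + 123*192 = (0*(-¼))*(-3/3) + 123*192 = 0*(-3*⅓) + 23616 = 0*(-1) + 23616 = 0 + 23616 = 23616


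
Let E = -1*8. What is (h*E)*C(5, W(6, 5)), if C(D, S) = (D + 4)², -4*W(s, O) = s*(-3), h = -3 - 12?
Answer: 9720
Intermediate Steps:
E = -8
h = -15
W(s, O) = 3*s/4 (W(s, O) = -s*(-3)/4 = -(-3)*s/4 = 3*s/4)
C(D, S) = (4 + D)²
(h*E)*C(5, W(6, 5)) = (-15*(-8))*(4 + 5)² = 120*9² = 120*81 = 9720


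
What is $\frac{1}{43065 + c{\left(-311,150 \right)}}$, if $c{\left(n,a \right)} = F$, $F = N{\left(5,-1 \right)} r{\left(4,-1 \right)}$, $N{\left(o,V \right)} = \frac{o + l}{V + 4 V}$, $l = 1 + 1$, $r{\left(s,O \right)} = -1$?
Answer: $\frac{5}{215332} \approx 2.322 \cdot 10^{-5}$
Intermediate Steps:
$l = 2$
$N{\left(o,V \right)} = \frac{2 + o}{5 V}$ ($N{\left(o,V \right)} = \frac{o + 2}{V + 4 V} = \frac{2 + o}{5 V}$)
$F = \frac{7}{5}$ ($F = \frac{2 + 5}{5 \left(-1\right)} \left(-1\right) = \frac{1}{5} \left(-1\right) 7 \left(-1\right) = \left(- \frac{7}{5}\right) \left(-1\right) = \frac{7}{5} \approx 1.4$)
$c{\left(n,a \right)} = \frac{7}{5}$
$\frac{1}{43065 + c{\left(-311,150 \right)}} = \frac{1}{43065 + \frac{7}{5}} = \frac{1}{\frac{215332}{5}} = \frac{5}{215332}$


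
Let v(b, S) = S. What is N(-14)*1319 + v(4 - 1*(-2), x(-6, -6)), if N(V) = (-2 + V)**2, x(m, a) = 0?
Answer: 337664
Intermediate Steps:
N(-14)*1319 + v(4 - 1*(-2), x(-6, -6)) = (-2 - 14)**2*1319 + 0 = (-16)**2*1319 + 0 = 256*1319 + 0 = 337664 + 0 = 337664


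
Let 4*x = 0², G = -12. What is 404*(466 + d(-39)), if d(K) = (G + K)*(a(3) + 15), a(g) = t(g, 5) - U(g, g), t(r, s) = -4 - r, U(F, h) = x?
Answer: 23432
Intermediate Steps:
x = 0 (x = (¼)*0² = (¼)*0 = 0)
U(F, h) = 0
a(g) = -4 - g (a(g) = (-4 - g) - 1*0 = (-4 - g) + 0 = -4 - g)
d(K) = -96 + 8*K (d(K) = (-12 + K)*((-4 - 1*3) + 15) = (-12 + K)*((-4 - 3) + 15) = (-12 + K)*(-7 + 15) = (-12 + K)*8 = -96 + 8*K)
404*(466 + d(-39)) = 404*(466 + (-96 + 8*(-39))) = 404*(466 + (-96 - 312)) = 404*(466 - 408) = 404*58 = 23432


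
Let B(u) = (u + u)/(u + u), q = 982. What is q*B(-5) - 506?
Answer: 476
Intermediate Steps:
B(u) = 1 (B(u) = (2*u)/((2*u)) = (2*u)*(1/(2*u)) = 1)
q*B(-5) - 506 = 982*1 - 506 = 982 - 506 = 476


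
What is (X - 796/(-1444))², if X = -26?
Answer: 84400969/130321 ≈ 647.64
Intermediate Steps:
(X - 796/(-1444))² = (-26 - 796/(-1444))² = (-26 - 796*(-1/1444))² = (-26 + 199/361)² = (-9187/361)² = 84400969/130321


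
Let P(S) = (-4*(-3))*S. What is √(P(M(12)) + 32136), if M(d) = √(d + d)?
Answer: 2*√(8034 + 6*√6) ≈ 179.43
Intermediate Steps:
M(d) = √2*√d (M(d) = √(2*d) = √2*√d)
P(S) = 12*S
√(P(M(12)) + 32136) = √(12*(√2*√12) + 32136) = √(12*(√2*(2*√3)) + 32136) = √(12*(2*√6) + 32136) = √(24*√6 + 32136) = √(32136 + 24*√6)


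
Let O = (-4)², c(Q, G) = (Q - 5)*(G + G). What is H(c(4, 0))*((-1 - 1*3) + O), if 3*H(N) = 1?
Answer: 4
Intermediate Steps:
c(Q, G) = 2*G*(-5 + Q) (c(Q, G) = (-5 + Q)*(2*G) = 2*G*(-5 + Q))
H(N) = ⅓ (H(N) = (⅓)*1 = ⅓)
O = 16
H(c(4, 0))*((-1 - 1*3) + O) = ((-1 - 1*3) + 16)/3 = ((-1 - 3) + 16)/3 = (-4 + 16)/3 = (⅓)*12 = 4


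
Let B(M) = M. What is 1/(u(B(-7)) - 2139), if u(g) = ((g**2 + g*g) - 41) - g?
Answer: -1/2075 ≈ -0.00048193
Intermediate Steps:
u(g) = -41 - g + 2*g**2 (u(g) = ((g**2 + g**2) - 41) - g = (2*g**2 - 41) - g = (-41 + 2*g**2) - g = -41 - g + 2*g**2)
1/(u(B(-7)) - 2139) = 1/((-41 - 1*(-7) + 2*(-7)**2) - 2139) = 1/((-41 + 7 + 2*49) - 2139) = 1/((-41 + 7 + 98) - 2139) = 1/(64 - 2139) = 1/(-2075) = -1/2075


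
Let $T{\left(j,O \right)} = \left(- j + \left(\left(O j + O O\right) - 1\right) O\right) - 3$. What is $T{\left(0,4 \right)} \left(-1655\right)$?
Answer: $-94335$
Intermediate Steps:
$T{\left(j,O \right)} = -3 - j + O \left(-1 + O^{2} + O j\right)$ ($T{\left(j,O \right)} = \left(- j + \left(\left(O j + O^{2}\right) - 1\right) O\right) - 3 = \left(- j + \left(\left(O^{2} + O j\right) - 1\right) O\right) - 3 = \left(- j + \left(-1 + O^{2} + O j\right) O\right) - 3 = \left(- j + O \left(-1 + O^{2} + O j\right)\right) - 3 = -3 - j + O \left(-1 + O^{2} + O j\right)$)
$T{\left(0,4 \right)} \left(-1655\right) = \left(-3 + 4^{3} - 4 - 0 + 0 \cdot 4^{2}\right) \left(-1655\right) = \left(-3 + 64 - 4 + 0 + 0 \cdot 16\right) \left(-1655\right) = \left(-3 + 64 - 4 + 0 + 0\right) \left(-1655\right) = 57 \left(-1655\right) = -94335$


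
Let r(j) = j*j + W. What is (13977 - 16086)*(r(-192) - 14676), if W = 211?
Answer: -47239491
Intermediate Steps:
r(j) = 211 + j**2 (r(j) = j*j + 211 = j**2 + 211 = 211 + j**2)
(13977 - 16086)*(r(-192) - 14676) = (13977 - 16086)*((211 + (-192)**2) - 14676) = -2109*((211 + 36864) - 14676) = -2109*(37075 - 14676) = -2109*22399 = -47239491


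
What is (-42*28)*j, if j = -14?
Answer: 16464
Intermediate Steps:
(-42*28)*j = -42*28*(-14) = -1176*(-14) = 16464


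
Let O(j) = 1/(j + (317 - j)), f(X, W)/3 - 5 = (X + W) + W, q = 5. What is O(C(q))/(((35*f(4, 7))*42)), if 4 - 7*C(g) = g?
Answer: 1/32153310 ≈ 3.1101e-8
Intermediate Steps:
f(X, W) = 15 + 3*X + 6*W (f(X, W) = 15 + 3*((X + W) + W) = 15 + 3*((W + X) + W) = 15 + 3*(X + 2*W) = 15 + (3*X + 6*W) = 15 + 3*X + 6*W)
C(g) = 4/7 - g/7
O(j) = 1/317
O(C(q))/(((35*f(4, 7))*42)) = 1/(317*(((35*(15 + 3*4 + 6*7))*42))) = 1/(317*(((35*(15 + 12 + 42))*42))) = 1/(317*(((35*69)*42))) = 1/(317*((2415*42))) = (1/317)/101430 = (1/317)*(1/101430) = 1/32153310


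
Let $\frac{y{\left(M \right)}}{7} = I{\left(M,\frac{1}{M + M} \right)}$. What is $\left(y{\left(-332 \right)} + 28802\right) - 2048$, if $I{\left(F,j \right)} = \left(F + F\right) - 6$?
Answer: $22064$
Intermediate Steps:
$I{\left(F,j \right)} = -6 + 2 F$ ($I{\left(F,j \right)} = 2 F - 6 = -6 + 2 F$)
$y{\left(M \right)} = -42 + 14 M$ ($y{\left(M \right)} = 7 \left(-6 + 2 M\right) = -42 + 14 M$)
$\left(y{\left(-332 \right)} + 28802\right) - 2048 = \left(\left(-42 + 14 \left(-332\right)\right) + 28802\right) - 2048 = \left(\left(-42 - 4648\right) + 28802\right) - 2048 = \left(-4690 + 28802\right) - 2048 = 24112 - 2048 = 22064$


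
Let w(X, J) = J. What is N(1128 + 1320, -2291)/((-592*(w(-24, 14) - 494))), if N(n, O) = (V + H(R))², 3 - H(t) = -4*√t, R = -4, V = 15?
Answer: 13/14208 + 3*I/2960 ≈ 0.00091498 + 0.0010135*I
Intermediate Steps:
H(t) = 3 + 4*√t (H(t) = 3 - (-4)*√t = 3 + 4*√t)
N(n, O) = (18 + 8*I)² (N(n, O) = (15 + (3 + 4*√(-4)))² = (15 + (3 + 4*(2*I)))² = (15 + (3 + 8*I))² = (18 + 8*I)²)
N(1128 + 1320, -2291)/((-592*(w(-24, 14) - 494))) = (260 + 288*I)/((-592*(14 - 494))) = (260 + 288*I)/((-592*(-480))) = (260 + 288*I)/284160 = (260 + 288*I)*(1/284160) = 13/14208 + 3*I/2960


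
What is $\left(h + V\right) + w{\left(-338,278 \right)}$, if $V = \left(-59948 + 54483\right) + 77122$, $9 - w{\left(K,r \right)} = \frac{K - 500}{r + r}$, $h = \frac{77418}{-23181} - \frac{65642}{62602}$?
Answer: $\frac{4818475180054415}{67237865906} \approx 71663.0$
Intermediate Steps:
$h = - \frac{1061361473}{241862827}$ ($h = 77418 \left(- \frac{1}{23181}\right) - \frac{32821}{31301} = - \frac{25806}{7727} - \frac{32821}{31301} = - \frac{1061361473}{241862827} \approx -4.3883$)
$w{\left(K,r \right)} = 9 - \frac{-500 + K}{2 r}$ ($w{\left(K,r \right)} = 9 - \frac{K - 500}{r + r} = 9 - \frac{-500 + K}{2 r}$)
$V = 71657$ ($V = -5465 + 77122 = 71657$)
$\left(h + V\right) + w{\left(-338,278 \right)} = \left(- \frac{1061361473}{241862827} + 71657\right) + \frac{500 - -338 + 18 \cdot 278}{2 \cdot 278} = \frac{17330103232866}{241862827} + \frac{1}{2} \cdot \frac{1}{278} \left(500 + 338 + 5004\right) = \frac{17330103232866}{241862827} + \frac{1}{2} \cdot \frac{1}{278} \cdot 5842 = \frac{17330103232866}{241862827} + \frac{2921}{278} = \frac{4818475180054415}{67237865906}$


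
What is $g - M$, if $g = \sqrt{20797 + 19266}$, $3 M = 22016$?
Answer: $- \frac{22016}{3} + \sqrt{40063} \approx -7138.5$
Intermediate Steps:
$M = \frac{22016}{3}$ ($M = \frac{1}{3} \cdot 22016 = \frac{22016}{3} \approx 7338.7$)
$g = \sqrt{40063} \approx 200.16$
$g - M = \sqrt{40063} - \frac{22016}{3} = - \frac{22016}{3} + \sqrt{40063}$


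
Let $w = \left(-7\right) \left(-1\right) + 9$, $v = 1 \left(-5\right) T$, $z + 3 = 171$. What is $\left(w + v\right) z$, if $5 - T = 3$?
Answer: $1008$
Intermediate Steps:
$T = 2$ ($T = 5 - 3 = 2$)
$z = 168$ ($z = -3 + 171 = 168$)
$v = -10$ ($v = 1 \left(-5\right) 2 = \left(-5\right) 2 = -10$)
$w = 16$ ($w = 7 + 9 = 16$)
$\left(w + v\right) z = \left(16 - 10\right) 168 = 6 \cdot 168 = 1008$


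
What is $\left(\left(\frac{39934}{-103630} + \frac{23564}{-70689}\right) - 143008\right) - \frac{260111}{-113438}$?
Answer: $- \frac{59418468467128768529}{415495095189330} \approx -1.4301 \cdot 10^{5}$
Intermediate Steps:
$\left(\left(\frac{39934}{-103630} + \frac{23564}{-70689}\right) - 143008\right) - \frac{260111}{-113438} = \left(\left(39934 \left(- \frac{1}{103630}\right) + 23564 \left(- \frac{1}{70689}\right)\right) - 143008\right) - - \frac{260111}{113438} = \left(\left(- \frac{19967}{51815} - \frac{23564}{70689}\right) - 143008\right) + \frac{260111}{113438} = \left(- \frac{2632415923}{3662750535} - 143008\right) + \frac{260111}{113438} = - \frac{523805260925203}{3662750535} + \frac{260111}{113438} = - \frac{59418468467128768529}{415495095189330}$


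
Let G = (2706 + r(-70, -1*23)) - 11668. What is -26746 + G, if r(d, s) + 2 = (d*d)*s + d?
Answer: -148480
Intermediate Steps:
r(d, s) = -2 + d + s*d² (r(d, s) = -2 + ((d*d)*s + d) = -2 + (d²*s + d) = -2 + (s*d² + d) = -2 + (d + s*d²) = -2 + d + s*d²)
G = -121734 (G = (2706 + (-2 - 70 - 1*23*(-70)²)) - 11668 = (2706 + (-2 - 70 - 23*4900)) - 11668 = (2706 + (-2 - 70 - 112700)) - 11668 = (2706 - 112772) - 11668 = -110066 - 11668 = -121734)
-26746 + G = -26746 - 121734 = -148480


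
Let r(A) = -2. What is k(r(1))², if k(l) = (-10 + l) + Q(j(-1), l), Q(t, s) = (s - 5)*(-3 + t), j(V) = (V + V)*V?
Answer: 25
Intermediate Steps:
j(V) = 2*V² (j(V) = (2*V)*V = 2*V²)
Q(t, s) = (-5 + s)*(-3 + t)
k(l) = -5 (k(l) = (-10 + l) + (15 - 10*(-1)² - 3*l + l*(2*(-1)²)) = (-10 + l) + (15 - 10 - 3*l + l*(2*1)) = (-10 + l) + (15 - 5*2 - 3*l + l*2) = (-10 + l) + (15 - 10 - 3*l + 2*l) = (-10 + l) + (5 - l) = -5)
k(r(1))² = (-5)² = 25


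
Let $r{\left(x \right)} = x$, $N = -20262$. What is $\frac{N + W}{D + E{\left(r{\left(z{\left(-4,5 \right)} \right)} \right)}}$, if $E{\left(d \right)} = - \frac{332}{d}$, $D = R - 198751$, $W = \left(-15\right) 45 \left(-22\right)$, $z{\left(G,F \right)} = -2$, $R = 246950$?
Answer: $- \frac{5412}{48365} \approx -0.1119$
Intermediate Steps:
$W = 14850$ ($W = \left(-675\right) \left(-22\right) = 14850$)
$D = 48199$ ($D = 246950 - 198751 = 48199$)
$\frac{N + W}{D + E{\left(r{\left(z{\left(-4,5 \right)} \right)} \right)}} = \frac{-20262 + 14850}{48199 - \frac{332}{-2}} = - \frac{5412}{48199 - -166} = - \frac{5412}{48199 + 166} = - \frac{5412}{48365}$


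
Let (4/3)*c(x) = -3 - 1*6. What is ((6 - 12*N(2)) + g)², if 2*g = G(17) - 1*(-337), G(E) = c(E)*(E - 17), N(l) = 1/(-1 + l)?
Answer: 105625/4 ≈ 26406.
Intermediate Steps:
c(x) = -27/4 (c(x) = 3*(-3 - 1*6)/4 = 3*(-3 - 6)/4 = (¾)*(-9) = -27/4)
G(E) = 459/4 - 27*E/4 (G(E) = -27*(E - 17)/4 = -27*(-17 + E)/4 = 459/4 - 27*E/4)
g = 337/2 (g = ((459/4 - 27/4*17) - 1*(-337))/2 = ((459/4 - 459/4) + 337)/2 = (0 + 337)/2 = (½)*337 = 337/2 ≈ 168.50)
((6 - 12*N(2)) + g)² = ((6 - 12/(-1 + 2)) + 337/2)² = ((6 - 12/1) + 337/2)² = ((6 - 12*1) + 337/2)² = ((6 - 12) + 337/2)² = (-6 + 337/2)² = (325/2)² = 105625/4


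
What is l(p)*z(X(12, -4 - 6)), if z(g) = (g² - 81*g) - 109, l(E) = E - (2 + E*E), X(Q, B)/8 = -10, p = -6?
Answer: -561924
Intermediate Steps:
X(Q, B) = -80 (X(Q, B) = 8*(-10) = -80)
l(E) = -2 + E - E² (l(E) = E - (2 + E²) = E + (-2 - E²) = -2 + E - E²)
z(g) = -109 + g² - 81*g
l(p)*z(X(12, -4 - 6)) = (-2 - 6 - 1*(-6)²)*(-109 + (-80)² - 81*(-80)) = (-2 - 6 - 1*36)*(-109 + 6400 + 6480) = (-2 - 6 - 36)*12771 = -44*12771 = -561924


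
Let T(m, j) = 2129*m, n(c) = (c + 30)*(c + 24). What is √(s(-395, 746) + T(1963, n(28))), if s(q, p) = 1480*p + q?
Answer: 4*√330182 ≈ 2298.5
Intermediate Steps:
n(c) = (24 + c)*(30 + c) (n(c) = (30 + c)*(24 + c) = (24 + c)*(30 + c))
s(q, p) = q + 1480*p
√(s(-395, 746) + T(1963, n(28))) = √((-395 + 1480*746) + 2129*1963) = √((-395 + 1104080) + 4179227) = √(1103685 + 4179227) = √5282912 = 4*√330182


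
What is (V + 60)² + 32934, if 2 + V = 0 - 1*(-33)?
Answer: 41215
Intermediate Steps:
V = 31 (V = -2 + (0 - 1*(-33)) = -2 + (0 + 33) = -2 + 33 = 31)
(V + 60)² + 32934 = (31 + 60)² + 32934 = 91² + 32934 = 8281 + 32934 = 41215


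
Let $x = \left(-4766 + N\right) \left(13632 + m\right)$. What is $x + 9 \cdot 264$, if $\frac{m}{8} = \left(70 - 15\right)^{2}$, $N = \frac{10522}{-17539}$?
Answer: $- \frac{3162766340808}{17539} \approx -1.8033 \cdot 10^{8}$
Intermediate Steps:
$N = - \frac{10522}{17539}$ ($N = 10522 \left(- \frac{1}{17539}\right) = - \frac{10522}{17539} \approx -0.59992$)
$m = 24200$ ($m = 8 \left(70 - 15\right)^{2} = 8 \cdot 55^{2} = 8 \cdot 3025 = 24200$)
$x = - \frac{3162808013472}{17539}$ ($x = \left(-4766 - \frac{10522}{17539}\right) \left(13632 + 24200\right) = \left(- \frac{83601396}{17539}\right) 37832 = - \frac{3162808013472}{17539} \approx -1.8033 \cdot 10^{8}$)
$x + 9 \cdot 264 = - \frac{3162808013472}{17539} + 9 \cdot 264 = - \frac{3162808013472}{17539} + 2376 = - \frac{3162766340808}{17539}$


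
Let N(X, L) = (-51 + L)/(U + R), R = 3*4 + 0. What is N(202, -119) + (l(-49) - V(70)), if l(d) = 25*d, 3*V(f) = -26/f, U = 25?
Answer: -4776494/3885 ≈ -1229.5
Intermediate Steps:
R = 12 (R = 12 + 0 = 12)
V(f) = -26/(3*f) (V(f) = (-26/f)/3 = -26/(3*f))
N(X, L) = -51/37 + L/37 (N(X, L) = (-51 + L)/(25 + 12) = (-51 + L)/37 = (-51 + L)*(1/37) = -51/37 + L/37)
N(202, -119) + (l(-49) - V(70)) = (-51/37 + (1/37)*(-119)) + (25*(-49) - (-26)/(3*70)) = (-51/37 - 119/37) + (-1225 - (-26)/(3*70)) = -170/37 + (-1225 - 1*(-13/105)) = -170/37 + (-1225 + 13/105) = -170/37 - 128612/105 = -4776494/3885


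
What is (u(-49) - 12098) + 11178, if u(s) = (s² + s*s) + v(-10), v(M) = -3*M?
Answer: 3912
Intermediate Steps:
u(s) = 30 + 2*s² (u(s) = (s² + s*s) - 3*(-10) = (s² + s²) + 30 = 2*s² + 30 = 30 + 2*s²)
(u(-49) - 12098) + 11178 = ((30 + 2*(-49)²) - 12098) + 11178 = ((30 + 2*2401) - 12098) + 11178 = ((30 + 4802) - 12098) + 11178 = (4832 - 12098) + 11178 = -7266 + 11178 = 3912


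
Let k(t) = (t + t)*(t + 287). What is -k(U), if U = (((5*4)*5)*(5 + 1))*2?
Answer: -3568800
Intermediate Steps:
U = 1200 (U = ((20*5)*6)*2 = (100*6)*2 = 600*2 = 1200)
k(t) = 2*t*(287 + t) (k(t) = (2*t)*(287 + t) = 2*t*(287 + t))
-k(U) = -2*1200*(287 + 1200) = -2*1200*1487 = -1*3568800 = -3568800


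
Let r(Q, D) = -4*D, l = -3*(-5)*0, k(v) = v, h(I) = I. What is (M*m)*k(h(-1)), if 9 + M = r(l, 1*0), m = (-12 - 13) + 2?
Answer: -207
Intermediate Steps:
l = 0 (l = 15*0 = 0)
m = -23 (m = -25 + 2 = -23)
M = -9 (M = -9 - 4*0 = -9 + 0 = -9)
(M*m)*k(h(-1)) = -9*(-23)*(-1) = 207*(-1) = -207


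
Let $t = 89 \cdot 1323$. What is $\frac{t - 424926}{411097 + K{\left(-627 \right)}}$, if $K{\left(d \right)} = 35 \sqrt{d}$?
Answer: $- \frac{126280365363}{169001511484} + \frac{10751265 i \sqrt{627}}{169001511484} \approx -0.74721 + 0.001593 i$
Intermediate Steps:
$t = 117747$
$\frac{t - 424926}{411097 + K{\left(-627 \right)}} = \frac{117747 - 424926}{411097 + 35 \sqrt{-627}} = - \frac{307179}{411097 + 35 i \sqrt{627}}$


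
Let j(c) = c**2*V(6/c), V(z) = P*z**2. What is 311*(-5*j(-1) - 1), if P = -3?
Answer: 167629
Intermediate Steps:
V(z) = -3*z**2
j(c) = -108 (j(c) = c**2*(-3*36/c**2) = c**2*(-108/c**2) = -108)
311*(-5*j(-1) - 1) = 311*(-5*(-108) - 1) = 311*(540 - 1) = 311*539 = 167629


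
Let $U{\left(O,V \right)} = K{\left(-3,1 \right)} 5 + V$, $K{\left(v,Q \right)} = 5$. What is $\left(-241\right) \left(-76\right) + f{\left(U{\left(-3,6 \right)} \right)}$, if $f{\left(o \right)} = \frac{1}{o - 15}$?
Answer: $\frac{293057}{16} \approx 18316.0$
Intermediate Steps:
$U{\left(O,V \right)} = 25 + V$ ($U{\left(O,V \right)} = 5 \cdot 5 + V = 25 + V$)
$f{\left(o \right)} = \frac{1}{-15 + o}$
$\left(-241\right) \left(-76\right) + f{\left(U{\left(-3,6 \right)} \right)} = \left(-241\right) \left(-76\right) + \frac{1}{-15 + \left(25 + 6\right)} = 18316 + \frac{1}{-15 + 31} = 18316 + \frac{1}{16} = \frac{293057}{16}$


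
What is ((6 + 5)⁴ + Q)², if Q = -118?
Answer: 210917529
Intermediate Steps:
((6 + 5)⁴ + Q)² = ((6 + 5)⁴ - 118)² = (11⁴ - 118)² = (14641 - 118)² = 14523² = 210917529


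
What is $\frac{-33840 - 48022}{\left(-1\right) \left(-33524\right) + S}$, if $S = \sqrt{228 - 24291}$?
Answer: $- \frac{249485608}{102171149} + \frac{7442 i \sqrt{24063}}{102171149} \approx -2.4418 + 0.011299 i$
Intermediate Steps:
$S = i \sqrt{24063}$ ($S = \sqrt{-24063} = i \sqrt{24063} \approx 155.12 i$)
$\frac{-33840 - 48022}{\left(-1\right) \left(-33524\right) + S} = \frac{-33840 - 48022}{\left(-1\right) \left(-33524\right) + i \sqrt{24063}} = - \frac{81862}{33524 + i \sqrt{24063}}$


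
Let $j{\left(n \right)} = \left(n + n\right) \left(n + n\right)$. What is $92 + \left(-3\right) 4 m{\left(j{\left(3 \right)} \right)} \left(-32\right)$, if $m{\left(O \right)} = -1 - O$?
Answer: $-14116$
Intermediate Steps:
$j{\left(n \right)} = 4 n^{2}$ ($j{\left(n \right)} = 2 n 2 n = 4 n^{2}$)
$92 + \left(-3\right) 4 m{\left(j{\left(3 \right)} \right)} \left(-32\right) = 92 + \left(-3\right) 4 \left(-1 - 4 \cdot 3^{2}\right) \left(-32\right) = 92 + - 12 \left(-1 - 4 \cdot 9\right) \left(-32\right) = 92 + - 12 \left(-1 - 36\right) \left(-32\right) = 92 + \left(-12\right) \left(-37\right) \left(-32\right) = 92 + 444 \left(-32\right) = 92 - 14208 = -14116$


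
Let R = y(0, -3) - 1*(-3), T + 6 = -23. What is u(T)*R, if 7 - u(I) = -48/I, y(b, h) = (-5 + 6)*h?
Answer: 0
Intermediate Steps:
y(b, h) = h (y(b, h) = 1*h = h)
T = -29 (T = -6 - 23 = -29)
u(I) = 7 + 48/I (u(I) = 7 - (-48)/I = 7 + 48/I)
R = 0 (R = -3 - 1*(-3) = -3 + 3 = 0)
u(T)*R = (7 + 48/(-29))*0 = (7 + 48*(-1/29))*0 = (7 - 48/29)*0 = (155/29)*0 = 0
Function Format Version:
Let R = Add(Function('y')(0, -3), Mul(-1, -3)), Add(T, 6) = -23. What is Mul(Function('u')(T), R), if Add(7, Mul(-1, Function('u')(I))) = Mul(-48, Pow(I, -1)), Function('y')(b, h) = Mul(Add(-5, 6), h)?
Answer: 0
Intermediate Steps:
Function('y')(b, h) = h (Function('y')(b, h) = Mul(1, h) = h)
T = -29 (T = Add(-6, -23) = -29)
Function('u')(I) = Add(7, Mul(48, Pow(I, -1))) (Function('u')(I) = Add(7, Mul(-1, Mul(-48, Pow(I, -1)))) = Add(7, Mul(48, Pow(I, -1))))
R = 0 (R = Add(-3, Mul(-1, -3)) = Add(-3, 3) = 0)
Mul(Function('u')(T), R) = Mul(Add(7, Mul(48, Pow(-29, -1))), 0) = Mul(Add(7, Mul(48, Rational(-1, 29))), 0) = Mul(Add(7, Rational(-48, 29)), 0) = Mul(Rational(155, 29), 0) = 0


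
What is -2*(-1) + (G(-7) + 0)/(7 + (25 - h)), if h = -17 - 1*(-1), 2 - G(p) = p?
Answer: 35/16 ≈ 2.1875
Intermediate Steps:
G(p) = 2 - p
h = -16 (h = -17 + 1 = -16)
-2*(-1) + (G(-7) + 0)/(7 + (25 - h)) = -2*(-1) + ((2 - 1*(-7)) + 0)/(7 + (25 - 1*(-16))) = 2 + ((2 + 7) + 0)/(7 + (25 + 16)) = 2 + (9 + 0)/(7 + 41) = 2 + 9/48 = 2 + 9*(1/48) = 2 + 3/16 = 35/16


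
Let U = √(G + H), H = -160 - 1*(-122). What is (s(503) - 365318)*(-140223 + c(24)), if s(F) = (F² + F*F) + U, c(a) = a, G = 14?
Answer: -19725999300 - 280398*I*√6 ≈ -1.9726e+10 - 6.8683e+5*I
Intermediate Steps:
H = -38 (H = -160 + 122 = -38)
U = 2*I*√6 (U = √(14 - 38) = √(-24) = 2*I*√6 ≈ 4.899*I)
s(F) = 2*F² + 2*I*√6 (s(F) = (F² + F*F) + 2*I*√6 = (F² + F²) + 2*I*√6 = 2*F² + 2*I*√6)
(s(503) - 365318)*(-140223 + c(24)) = ((2*503² + 2*I*√6) - 365318)*(-140223 + 24) = ((2*253009 + 2*I*√6) - 365318)*(-140199) = ((506018 + 2*I*√6) - 365318)*(-140199) = (140700 + 2*I*√6)*(-140199) = -19725999300 - 280398*I*√6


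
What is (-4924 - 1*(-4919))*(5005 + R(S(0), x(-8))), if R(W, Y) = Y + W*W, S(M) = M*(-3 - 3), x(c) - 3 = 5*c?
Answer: -24840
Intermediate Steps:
x(c) = 3 + 5*c
S(M) = -6*M (S(M) = M*(-6) = -6*M)
R(W, Y) = Y + W**2
(-4924 - 1*(-4919))*(5005 + R(S(0), x(-8))) = (-4924 - 1*(-4919))*(5005 + ((3 + 5*(-8)) + (-6*0)**2)) = (-4924 + 4919)*(5005 + ((3 - 40) + 0**2)) = -5*(5005 + (-37 + 0)) = -5*(5005 - 37) = -5*4968 = -24840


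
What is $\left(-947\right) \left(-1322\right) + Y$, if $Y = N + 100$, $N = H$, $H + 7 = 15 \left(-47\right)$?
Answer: $1251322$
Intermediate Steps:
$H = -712$ ($H = -7 + 15 \left(-47\right) = -7 - 705 = -712$)
$N = -712$
$Y = -612$ ($Y = -712 + 100 = -612$)
$\left(-947\right) \left(-1322\right) + Y = \left(-947\right) \left(-1322\right) - 612 = 1251934 - 612 = 1251322$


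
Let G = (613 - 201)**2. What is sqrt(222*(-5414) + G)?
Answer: 2*I*sqrt(258041) ≈ 1016.0*I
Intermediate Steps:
G = 169744 (G = 412**2 = 169744)
sqrt(222*(-5414) + G) = sqrt(222*(-5414) + 169744) = sqrt(-1201908 + 169744) = sqrt(-1032164) = 2*I*sqrt(258041)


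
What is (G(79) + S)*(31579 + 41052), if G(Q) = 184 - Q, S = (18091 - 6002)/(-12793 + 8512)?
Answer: 31769961496/4281 ≈ 7.4212e+6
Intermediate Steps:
S = -12089/4281 (S = 12089/(-4281) = 12089*(-1/4281) = -12089/4281 ≈ -2.8239)
(G(79) + S)*(31579 + 41052) = ((184 - 1*79) - 12089/4281)*(31579 + 41052) = ((184 - 79) - 12089/4281)*72631 = (105 - 12089/4281)*72631 = (437416/4281)*72631 = 31769961496/4281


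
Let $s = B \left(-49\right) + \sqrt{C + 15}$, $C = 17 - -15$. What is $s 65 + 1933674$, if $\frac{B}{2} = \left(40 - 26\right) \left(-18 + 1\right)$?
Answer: $3449734 + 65 \sqrt{47} \approx 3.4502 \cdot 10^{6}$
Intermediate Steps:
$C = 32$ ($C = 17 + 15 = 32$)
$B = -476$ ($B = 2 \left(40 - 26\right) \left(-18 + 1\right) = 2 \cdot 14 \left(-17\right) = 2 \left(-238\right) = -476$)
$s = 23324 + \sqrt{47}$ ($s = \left(-476\right) \left(-49\right) + \sqrt{32 + 15} = 23324 + \sqrt{47} \approx 23331.0$)
$s 65 + 1933674 = \left(23324 + \sqrt{47}\right) 65 + 1933674 = \left(1516060 + 65 \sqrt{47}\right) + 1933674 = 3449734 + 65 \sqrt{47}$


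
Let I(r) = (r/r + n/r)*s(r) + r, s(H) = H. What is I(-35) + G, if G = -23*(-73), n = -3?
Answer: 1606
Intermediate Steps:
G = 1679
I(r) = r + r*(1 - 3/r) (I(r) = (r/r - 3/r)*r + r = (1 - 3/r)*r + r = r*(1 - 3/r) + r = r + r*(1 - 3/r))
I(-35) + G = (-3 + 2*(-35)) + 1679 = (-3 - 70) + 1679 = -73 + 1679 = 1606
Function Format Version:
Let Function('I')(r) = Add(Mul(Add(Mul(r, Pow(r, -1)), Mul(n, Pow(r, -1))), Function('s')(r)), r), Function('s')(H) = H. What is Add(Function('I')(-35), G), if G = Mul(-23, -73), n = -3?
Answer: 1606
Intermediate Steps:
G = 1679
Function('I')(r) = Add(r, Mul(r, Add(1, Mul(-3, Pow(r, -1))))) (Function('I')(r) = Add(Mul(Add(Mul(r, Pow(r, -1)), Mul(-3, Pow(r, -1))), r), r) = Add(Mul(Add(1, Mul(-3, Pow(r, -1))), r), r) = Add(Mul(r, Add(1, Mul(-3, Pow(r, -1)))), r) = Add(r, Mul(r, Add(1, Mul(-3, Pow(r, -1))))))
Add(Function('I')(-35), G) = Add(Add(-3, Mul(2, -35)), 1679) = Add(Add(-3, -70), 1679) = Add(-73, 1679) = 1606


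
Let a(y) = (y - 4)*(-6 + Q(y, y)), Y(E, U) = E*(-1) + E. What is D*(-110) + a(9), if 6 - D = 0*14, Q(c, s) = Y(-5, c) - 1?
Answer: -695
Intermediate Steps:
Y(E, U) = 0 (Y(E, U) = -E + E = 0)
Q(c, s) = -1 (Q(c, s) = 0 - 1 = -1)
D = 6 (D = 6 - 0*14 = 6 - 1*0 = 6 + 0 = 6)
a(y) = 28 - 7*y (a(y) = (y - 4)*(-6 - 1) = (-4 + y)*(-7) = 28 - 7*y)
D*(-110) + a(9) = 6*(-110) + (28 - 7*9) = -660 + (28 - 63) = -660 - 35 = -695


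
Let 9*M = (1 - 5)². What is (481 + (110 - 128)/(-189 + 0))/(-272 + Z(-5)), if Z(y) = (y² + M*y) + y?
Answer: -30309/16436 ≈ -1.8441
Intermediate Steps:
M = 16/9 (M = (1 - 5)²/9 = (⅑)*(-4)² = (⅑)*16 = 16/9 ≈ 1.7778)
Z(y) = y² + 25*y/9 (Z(y) = (y² + 16*y/9) + y = y² + 25*y/9)
(481 + (110 - 128)/(-189 + 0))/(-272 + Z(-5)) = (481 + (110 - 128)/(-189 + 0))/(-272 + (⅑)*(-5)*(25 + 9*(-5))) = (481 - 18/(-189))/(-272 + (⅑)*(-5)*(25 - 45)) = (481 - 18*(-1/189))/(-272 + (⅑)*(-5)*(-20)) = (481 + 2/21)/(-272 + 100/9) = 10103/(21*(-2348/9)) = (10103/21)*(-9/2348) = -30309/16436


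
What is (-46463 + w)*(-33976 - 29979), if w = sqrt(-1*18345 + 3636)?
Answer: 2971541165 - 63955*I*sqrt(14709) ≈ 2.9715e+9 - 7.7565e+6*I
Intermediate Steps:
w = I*sqrt(14709) (w = sqrt(-18345 + 3636) = sqrt(-14709) = I*sqrt(14709) ≈ 121.28*I)
(-46463 + w)*(-33976 - 29979) = (-46463 + I*sqrt(14709))*(-33976 - 29979) = (-46463 + I*sqrt(14709))*(-63955) = 2971541165 - 63955*I*sqrt(14709)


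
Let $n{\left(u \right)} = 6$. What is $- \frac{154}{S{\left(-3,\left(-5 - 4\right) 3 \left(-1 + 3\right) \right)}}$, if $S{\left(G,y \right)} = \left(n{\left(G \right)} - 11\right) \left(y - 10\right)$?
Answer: $- \frac{77}{160} \approx -0.48125$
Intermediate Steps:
$S{\left(G,y \right)} = 50 - 5 y$ ($S{\left(G,y \right)} = \left(6 - 11\right) \left(y - 10\right) = - 5 \left(-10 + y\right) = 50 - 5 y$)
$- \frac{154}{S{\left(-3,\left(-5 - 4\right) 3 \left(-1 + 3\right) \right)}} = - \frac{154}{50 - 5 \left(-5 - 4\right) 3 \left(-1 + 3\right)} = - \frac{154}{50 - 5 \left(-9\right) 3 \cdot 2} = - \frac{154}{50 - 5 \left(\left(-27\right) 2\right)} = - \frac{154}{50 - -270} = - \frac{154}{50 + 270} = - \frac{154}{320} = \left(-154\right) \frac{1}{320} = - \frac{77}{160}$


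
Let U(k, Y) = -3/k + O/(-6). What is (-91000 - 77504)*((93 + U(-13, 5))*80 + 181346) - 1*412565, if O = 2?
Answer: -413532939457/13 ≈ -3.1810e+10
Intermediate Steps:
U(k, Y) = -⅓ - 3/k (U(k, Y) = -3/k + 2/(-6) = -3/k + 2*(-⅙) = -3/k - ⅓ = -⅓ - 3/k)
(-91000 - 77504)*((93 + U(-13, 5))*80 + 181346) - 1*412565 = (-91000 - 77504)*((93 + (⅓)*(-9 - 1*(-13))/(-13))*80 + 181346) - 1*412565 = -168504*((93 + (⅓)*(-1/13)*(-9 + 13))*80 + 181346) - 412565 = -168504*((93 + (⅓)*(-1/13)*4)*80 + 181346) - 412565 = -168504*((93 - 4/39)*80 + 181346) - 412565 = -168504*((3623/39)*80 + 181346) - 412565 = -168504*(289840/39 + 181346) - 412565 = -168504*7362334/39 - 412565 = -413527576112/13 - 412565 = -413532939457/13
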